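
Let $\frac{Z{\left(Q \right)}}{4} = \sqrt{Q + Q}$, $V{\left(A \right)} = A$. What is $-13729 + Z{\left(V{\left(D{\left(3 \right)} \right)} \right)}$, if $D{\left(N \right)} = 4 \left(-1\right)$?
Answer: $-13729 + 8 i \sqrt{2} \approx -13729.0 + 11.314 i$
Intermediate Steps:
$D{\left(N \right)} = -4$
$Z{\left(Q \right)} = 4 \sqrt{2} \sqrt{Q}$ ($Z{\left(Q \right)} = 4 \sqrt{Q + Q} = 4 \sqrt{2 Q} = 4 \sqrt{2} \sqrt{Q}$)
$-13729 + Z{\left(V{\left(D{\left(3 \right)} \right)} \right)} = -13729 + 4 \sqrt{2} \sqrt{-4} = -13729 + 4 \sqrt{2} \cdot 2 i = -13729 + 8 i \sqrt{2}$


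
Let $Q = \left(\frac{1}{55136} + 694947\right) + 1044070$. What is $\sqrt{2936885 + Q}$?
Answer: $\frac{\sqrt{888415095591158}}{13784} \approx 2162.4$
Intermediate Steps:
$Q = \frac{95882441313}{55136}$ ($Q = \left(\frac{1}{55136} + 694947\right) + 1044070 = \frac{38316597793}{55136} + 1044070 = \frac{95882441313}{55136} \approx 1.739 \cdot 10^{6}$)
$\sqrt{2936885 + Q} = \sqrt{2936885 + \frac{95882441313}{55136}} = \sqrt{\frac{257810532673}{55136}} = \frac{\sqrt{888415095591158}}{13784}$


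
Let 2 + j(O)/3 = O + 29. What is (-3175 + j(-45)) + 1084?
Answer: -2145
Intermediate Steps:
j(O) = 81 + 3*O (j(O) = -6 + 3*(O + 29) = -6 + 3*(29 + O) = -6 + (87 + 3*O) = 81 + 3*O)
(-3175 + j(-45)) + 1084 = (-3175 + (81 + 3*(-45))) + 1084 = (-3175 + (81 - 135)) + 1084 = (-3175 - 54) + 1084 = -3229 + 1084 = -2145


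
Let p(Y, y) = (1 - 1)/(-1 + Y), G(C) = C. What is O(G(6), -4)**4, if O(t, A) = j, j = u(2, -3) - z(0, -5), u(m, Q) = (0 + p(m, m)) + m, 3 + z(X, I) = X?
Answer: 625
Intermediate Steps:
z(X, I) = -3 + X
p(Y, y) = 0 (p(Y, y) = 0/(-1 + Y) = 0)
u(m, Q) = m (u(m, Q) = (0 + 0) + m = 0 + m = m)
j = 5 (j = 2 - (-3 + 0) = 2 - 1*(-3) = 2 + 3 = 5)
O(t, A) = 5
O(G(6), -4)**4 = 5**4 = 625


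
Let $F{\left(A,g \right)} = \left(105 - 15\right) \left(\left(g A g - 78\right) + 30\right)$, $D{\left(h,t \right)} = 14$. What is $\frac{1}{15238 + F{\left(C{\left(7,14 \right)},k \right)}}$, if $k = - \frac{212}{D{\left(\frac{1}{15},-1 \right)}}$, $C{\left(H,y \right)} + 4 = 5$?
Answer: $\frac{49}{1546222} \approx 3.169 \cdot 10^{-5}$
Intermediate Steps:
$C{\left(H,y \right)} = 1$ ($C{\left(H,y \right)} = -4 + 5 = 1$)
$k = - \frac{106}{7}$ ($k = - \frac{212}{14} = \left(-212\right) \frac{1}{14} = - \frac{106}{7} \approx -15.143$)
$F{\left(A,g \right)} = -4320 + 90 A g^{2}$ ($F{\left(A,g \right)} = 90 \left(\left(A g g - 78\right) + 30\right) = 90 \left(\left(A g^{2} - 78\right) + 30\right) = 90 \left(\left(-78 + A g^{2}\right) + 30\right) = 90 \left(-48 + A g^{2}\right) = -4320 + 90 A g^{2}$)
$\frac{1}{15238 + F{\left(C{\left(7,14 \right)},k \right)}} = \frac{1}{15238 - \left(4320 - 90 \left(- \frac{106}{7}\right)^{2}\right)} = \frac{1}{15238 - \left(4320 - \frac{1011240}{49}\right)} = \frac{1}{15238 + \left(-4320 + \frac{1011240}{49}\right)} = \frac{1}{15238 + \frac{799560}{49}} = \frac{1}{\frac{1546222}{49}} = \frac{49}{1546222}$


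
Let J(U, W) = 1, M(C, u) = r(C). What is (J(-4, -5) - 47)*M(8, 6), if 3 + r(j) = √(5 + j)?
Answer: 138 - 46*√13 ≈ -27.855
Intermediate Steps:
r(j) = -3 + √(5 + j)
M(C, u) = -3 + √(5 + C)
(J(-4, -5) - 47)*M(8, 6) = (1 - 47)*(-3 + √(5 + 8)) = -46*(-3 + √13) = 138 - 46*√13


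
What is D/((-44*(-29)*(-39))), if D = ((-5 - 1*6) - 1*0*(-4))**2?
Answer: -11/4524 ≈ -0.0024315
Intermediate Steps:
D = 121 (D = ((-5 - 6) + 0*(-4))**2 = (-11 + 0)**2 = (-11)**2 = 121)
D/((-44*(-29)*(-39))) = 121/((-44*(-29)*(-39))) = 121/((1276*(-39))) = 121/(-49764) = 121*(-1/49764) = -11/4524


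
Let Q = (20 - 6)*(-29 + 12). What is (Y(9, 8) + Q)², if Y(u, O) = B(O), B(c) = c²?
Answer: 30276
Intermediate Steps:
Y(u, O) = O²
Q = -238 (Q = 14*(-17) = -238)
(Y(9, 8) + Q)² = (8² - 238)² = (64 - 238)² = (-174)² = 30276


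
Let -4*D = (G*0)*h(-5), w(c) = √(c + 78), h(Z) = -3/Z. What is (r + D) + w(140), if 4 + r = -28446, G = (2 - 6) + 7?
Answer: -28450 + √218 ≈ -28435.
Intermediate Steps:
G = 3 (G = -4 + 7 = 3)
r = -28450 (r = -4 - 28446 = -28450)
w(c) = √(78 + c)
D = 0 (D = -3*0*(-3/(-5))/4 = -0*(-3*(-⅕)) = -0*3/5 = -¼*0 = 0)
(r + D) + w(140) = (-28450 + 0) + √(78 + 140) = -28450 + √218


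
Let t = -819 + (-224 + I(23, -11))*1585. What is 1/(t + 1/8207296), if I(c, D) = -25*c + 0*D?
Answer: -8207296/10400564539263 ≈ -7.8912e-7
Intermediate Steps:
I(c, D) = -25*c (I(c, D) = -25*c + 0 = -25*c)
t = -1267234 (t = -819 + (-224 - 25*23)*1585 = -819 + (-224 - 575)*1585 = -819 - 799*1585 = -819 - 1266415 = -1267234)
1/(t + 1/8207296) = 1/(-1267234 + 1/8207296) = 1/(-10400564539263/8207296) = -8207296/10400564539263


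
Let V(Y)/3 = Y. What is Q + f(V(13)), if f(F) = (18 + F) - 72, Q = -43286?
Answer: -43301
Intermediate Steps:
V(Y) = 3*Y
f(F) = -54 + F
Q + f(V(13)) = -43286 + (-54 + 3*13) = -43286 + (-54 + 39) = -43286 - 15 = -43301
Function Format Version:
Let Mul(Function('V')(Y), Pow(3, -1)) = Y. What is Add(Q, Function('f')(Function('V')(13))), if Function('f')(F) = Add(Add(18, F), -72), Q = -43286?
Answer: -43301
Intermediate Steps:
Function('V')(Y) = Mul(3, Y)
Function('f')(F) = Add(-54, F)
Add(Q, Function('f')(Function('V')(13))) = Add(-43286, Add(-54, Mul(3, 13))) = Add(-43286, Add(-54, 39)) = Add(-43286, -15) = -43301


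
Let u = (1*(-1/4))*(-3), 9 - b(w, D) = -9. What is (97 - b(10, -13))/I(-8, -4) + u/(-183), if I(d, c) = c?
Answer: -1205/61 ≈ -19.754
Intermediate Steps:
b(w, D) = 18 (b(w, D) = 9 - 1*(-9) = 9 + 9 = 18)
u = ¾ (u = (1*(-1*¼))*(-3) = (1*(-¼))*(-3) = -¼*(-3) = ¾ ≈ 0.75000)
(97 - b(10, -13))/I(-8, -4) + u/(-183) = (97 - 1*18)/(-4) + (¾)/(-183) = (97 - 18)*(-¼) + (¾)*(-1/183) = 79*(-¼) - 1/244 = -79/4 - 1/244 = -1205/61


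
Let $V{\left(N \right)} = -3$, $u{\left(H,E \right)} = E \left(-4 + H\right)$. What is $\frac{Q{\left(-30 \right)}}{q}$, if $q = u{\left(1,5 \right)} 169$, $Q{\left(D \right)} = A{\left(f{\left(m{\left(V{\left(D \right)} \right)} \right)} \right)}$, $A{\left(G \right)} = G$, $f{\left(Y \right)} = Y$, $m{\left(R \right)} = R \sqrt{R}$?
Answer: $\frac{i \sqrt{3}}{845} \approx 0.0020498 i$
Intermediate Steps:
$m{\left(R \right)} = R^{\frac{3}{2}}$
$Q{\left(D \right)} = - 3 i \sqrt{3}$ ($Q{\left(D \right)} = \left(-3\right)^{\frac{3}{2}} = - 3 i \sqrt{3}$)
$q = -2535$ ($q = 5 \left(-4 + 1\right) 169 = 5 \left(-3\right) 169 = \left(-15\right) 169 = -2535$)
$\frac{Q{\left(-30 \right)}}{q} = \frac{\left(-3\right) i \sqrt{3}}{-2535} = - 3 i \sqrt{3} \left(- \frac{1}{2535}\right) = \frac{i \sqrt{3}}{845}$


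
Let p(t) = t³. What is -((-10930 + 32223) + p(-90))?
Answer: 707707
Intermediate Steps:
-((-10930 + 32223) + p(-90)) = -((-10930 + 32223) + (-90)³) = -(21293 - 729000) = -1*(-707707) = 707707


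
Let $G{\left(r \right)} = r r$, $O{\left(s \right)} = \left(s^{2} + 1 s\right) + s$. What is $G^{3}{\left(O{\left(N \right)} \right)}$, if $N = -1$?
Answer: $1$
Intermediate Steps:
$O{\left(s \right)} = s^{2} + 2 s$ ($O{\left(s \right)} = \left(s^{2} + s\right) + s = \left(s + s^{2}\right) + s = s^{2} + 2 s$)
$G{\left(r \right)} = r^{2}$
$G^{3}{\left(O{\left(N \right)} \right)} = \left(\left(- (2 - 1)\right)^{2}\right)^{3} = \left(\left(\left(-1\right) 1\right)^{2}\right)^{3} = \left(\left(-1\right)^{2}\right)^{3} = 1^{3} = 1$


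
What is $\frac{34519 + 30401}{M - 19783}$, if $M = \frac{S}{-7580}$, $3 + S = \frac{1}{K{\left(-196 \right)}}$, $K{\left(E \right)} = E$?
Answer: $- \frac{96450345600}{29391206851} \approx -3.2816$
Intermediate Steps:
$S = - \frac{589}{196}$ ($S = -3 + \frac{1}{-196} = -3 - \frac{1}{196} = - \frac{589}{196} \approx -3.0051$)
$M = \frac{589}{1485680}$ ($M = - \frac{589}{196 \left(-7580\right)} = \left(- \frac{589}{196}\right) \left(- \frac{1}{7580}\right) = \frac{589}{1485680} \approx 0.00039645$)
$\frac{34519 + 30401}{M - 19783} = \frac{34519 + 30401}{\frac{589}{1485680} - 19783} = \frac{64920}{- \frac{29391206851}{1485680}} = 64920 \left(- \frac{1485680}{29391206851}\right) = - \frac{96450345600}{29391206851}$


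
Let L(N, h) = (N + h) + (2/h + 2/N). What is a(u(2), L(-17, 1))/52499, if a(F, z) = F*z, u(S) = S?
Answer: -480/892483 ≈ -0.00053783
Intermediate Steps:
L(N, h) = N + h + 2/N + 2/h (L(N, h) = (N + h) + (2/N + 2/h) = N + h + 2/N + 2/h)
a(u(2), L(-17, 1))/52499 = (2*(-17 + 1 + 2/(-17) + 2/1))/52499 = (2*(-17 + 1 + 2*(-1/17) + 2*1))*(1/52499) = (2*(-17 + 1 - 2/17 + 2))*(1/52499) = (2*(-240/17))*(1/52499) = -480/17*1/52499 = -480/892483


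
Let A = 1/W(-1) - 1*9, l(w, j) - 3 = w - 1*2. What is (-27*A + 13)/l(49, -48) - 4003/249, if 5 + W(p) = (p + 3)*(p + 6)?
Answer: -688753/62250 ≈ -11.064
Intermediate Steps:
l(w, j) = 1 + w (l(w, j) = 3 + (w - 1*2) = 3 + (w - 2) = 3 + (-2 + w) = 1 + w)
W(p) = -5 + (3 + p)*(6 + p) (W(p) = -5 + (p + 3)*(p + 6) = -5 + (3 + p)*(6 + p))
A = -44/5 (A = 1/(13 + (-1)² + 9*(-1)) - 1*9 = 1/(13 + 1 - 9) - 9 = 1/5 - 9 = ⅕ - 9 = -44/5 ≈ -8.8000)
(-27*A + 13)/l(49, -48) - 4003/249 = (-27*(-44/5) + 13)/(1 + 49) - 4003/249 = (1188/5 + 13)/50 - 4003*1/249 = (1253/5)*(1/50) - 4003/249 = 1253/250 - 4003/249 = -688753/62250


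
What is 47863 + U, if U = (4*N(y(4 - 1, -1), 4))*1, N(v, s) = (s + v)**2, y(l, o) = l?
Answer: 48059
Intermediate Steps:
U = 196 (U = (4*(4 + (4 - 1))**2)*1 = (4*(4 + 3)**2)*1 = (4*7**2)*1 = (4*49)*1 = 196*1 = 196)
47863 + U = 47863 + 196 = 48059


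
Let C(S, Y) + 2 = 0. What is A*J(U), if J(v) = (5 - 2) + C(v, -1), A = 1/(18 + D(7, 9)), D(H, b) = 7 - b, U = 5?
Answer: 1/16 ≈ 0.062500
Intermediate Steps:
C(S, Y) = -2 (C(S, Y) = -2 + 0 = -2)
A = 1/16 (A = 1/(18 + (7 - 1*9)) = 1/(18 + (7 - 9)) = 1/(18 - 2) = 1/16 ≈ 0.062500)
J(v) = 1 (J(v) = (5 - 2) - 2 = 3 - 2 = 1)
A*J(U) = (1/16)*1 = 1/16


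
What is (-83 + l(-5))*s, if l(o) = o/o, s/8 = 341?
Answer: -223696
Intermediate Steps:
s = 2728 (s = 8*341 = 2728)
l(o) = 1
(-83 + l(-5))*s = (-83 + 1)*2728 = -82*2728 = -223696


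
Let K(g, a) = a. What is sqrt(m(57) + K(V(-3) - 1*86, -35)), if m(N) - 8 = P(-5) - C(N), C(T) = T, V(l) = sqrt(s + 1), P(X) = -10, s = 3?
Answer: I*sqrt(94) ≈ 9.6954*I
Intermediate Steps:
V(l) = 2 (V(l) = sqrt(3 + 1) = sqrt(4) = 2)
m(N) = -2 - N (m(N) = 8 + (-10 - N) = -2 - N)
sqrt(m(57) + K(V(-3) - 1*86, -35)) = sqrt((-2 - 1*57) - 35) = sqrt((-2 - 57) - 35) = sqrt(-59 - 35) = sqrt(-94) = I*sqrt(94)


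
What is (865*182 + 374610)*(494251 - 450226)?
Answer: 23423061000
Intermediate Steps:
(865*182 + 374610)*(494251 - 450226) = (157430 + 374610)*44025 = 532040*44025 = 23423061000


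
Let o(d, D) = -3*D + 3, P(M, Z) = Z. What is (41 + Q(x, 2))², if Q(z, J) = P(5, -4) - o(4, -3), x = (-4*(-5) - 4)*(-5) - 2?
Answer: 625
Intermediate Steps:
x = -82 (x = (20 - 4)*(-5) - 2 = 16*(-5) - 2 = -80 - 2 = -82)
o(d, D) = 3 - 3*D
Q(z, J) = -16 (Q(z, J) = -4 - (3 - 3*(-3)) = -4 - (3 + 9) = -4 - 1*12 = -4 - 12 = -16)
(41 + Q(x, 2))² = (41 - 16)² = 25² = 625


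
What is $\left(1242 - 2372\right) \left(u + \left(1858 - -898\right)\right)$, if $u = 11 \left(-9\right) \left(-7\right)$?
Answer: $-3897370$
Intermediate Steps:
$u = 693$ ($u = \left(-99\right) \left(-7\right) = 693$)
$\left(1242 - 2372\right) \left(u + \left(1858 - -898\right)\right) = \left(1242 - 2372\right) \left(693 + \left(1858 - -898\right)\right) = - 1130 \left(693 + \left(1858 + 898\right)\right) = - 1130 \left(693 + 2756\right) = \left(-1130\right) 3449 = -3897370$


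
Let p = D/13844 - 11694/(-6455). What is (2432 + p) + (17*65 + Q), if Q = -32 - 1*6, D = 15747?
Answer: 312944745601/89363020 ≈ 3501.9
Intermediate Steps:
Q = -38 (Q = -32 - 6 = -38)
p = 263538621/89363020 (p = 15747/13844 - 11694/(-6455) = 15747*(1/13844) - 11694*(-1/6455) = 15747/13844 + 11694/6455 = 263538621/89363020 ≈ 2.9491)
(2432 + p) + (17*65 + Q) = (2432 + 263538621/89363020) + (17*65 - 38) = 217594403261/89363020 + (1105 - 38) = 217594403261/89363020 + 1067 = 312944745601/89363020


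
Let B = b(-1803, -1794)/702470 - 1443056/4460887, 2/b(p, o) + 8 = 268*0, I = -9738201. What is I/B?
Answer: 122064037104737155560/4054818654167 ≈ 3.0103e+7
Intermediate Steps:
b(p, o) = -¼ (b(p, o) = 2/(-8 + 268*0) = 2/(-8 + 0) = 2/(-8) = 2*(-⅛) = -¼)
B = -4054818654167/12534557163560 (B = -¼/702470 - 1443056/4460887 = -¼*1/702470 - 1443056*1/4460887 = -1/2809880 - 1443056/4460887 = -4054818654167/12534557163560 ≈ -0.32349)
I/B = -9738201/(-4054818654167/12534557163560) = -9738201*(-12534557163560/4054818654167) = 122064037104737155560/4054818654167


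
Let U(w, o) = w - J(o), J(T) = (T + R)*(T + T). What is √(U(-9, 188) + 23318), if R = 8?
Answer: I*√50387 ≈ 224.47*I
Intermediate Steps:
J(T) = 2*T*(8 + T) (J(T) = (T + 8)*(T + T) = (8 + T)*(2*T) = 2*T*(8 + T))
U(w, o) = w - 2*o*(8 + o)
√(U(-9, 188) + 23318) = √((-9 - 2*188*(8 + 188)) + 23318) = √((-9 - 2*188*196) + 23318) = √((-9 - 73696) + 23318) = √(-73705 + 23318) = √(-50387) = I*√50387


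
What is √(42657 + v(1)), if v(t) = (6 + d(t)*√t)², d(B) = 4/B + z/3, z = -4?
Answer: √384589/3 ≈ 206.72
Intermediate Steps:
d(B) = -4/3 + 4/B (d(B) = 4/B - 4/3 = -4/3 + 4/B)
v(t) = (6 + √t*(-4/3 + 4/t))² (v(t) = (6 + (-4/3 + 4/t)*√t)² = (6 + √t*(-4/3 + 4/t))²)
√(42657 + v(1)) = √(42657 + (4/9)*(-6 - 9*√1 + 2*1)²/1) = √(42657 + (4/9)*1*(-6 - 9*1 + 2)²) = √(42657 + (4/9)*1*(-6 - 9 + 2)²) = √(42657 + (4/9)*1*(-13)²) = √(42657 + (4/9)*1*169) = √(42657 + 676/9) = √(384589/9) = √384589/3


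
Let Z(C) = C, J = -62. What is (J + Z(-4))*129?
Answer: -8514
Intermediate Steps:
(J + Z(-4))*129 = (-62 - 4)*129 = -66*129 = -8514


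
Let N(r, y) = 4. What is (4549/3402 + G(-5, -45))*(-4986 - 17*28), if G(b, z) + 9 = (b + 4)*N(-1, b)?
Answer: 108357887/1701 ≈ 63702.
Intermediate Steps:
G(b, z) = 7 + 4*b (G(b, z) = -9 + (b + 4)*4 = -9 + (4 + b)*4 = -9 + (16 + 4*b) = 7 + 4*b)
(4549/3402 + G(-5, -45))*(-4986 - 17*28) = (4549/3402 + (7 + 4*(-5)))*(-4986 - 17*28) = (4549*(1/3402) + (7 - 20))*(-4986 - 476) = (4549/3402 - 13)*(-5462) = -39677/3402*(-5462) = 108357887/1701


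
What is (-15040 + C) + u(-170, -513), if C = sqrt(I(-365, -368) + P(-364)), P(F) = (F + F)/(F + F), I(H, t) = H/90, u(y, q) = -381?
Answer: -15421 + I*sqrt(110)/6 ≈ -15421.0 + 1.748*I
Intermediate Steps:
I(H, t) = H/90 (I(H, t) = H*(1/90) = H/90)
P(F) = 1 (P(F) = (2*F)/((2*F)) = (2*F)*(1/(2*F)) = 1)
C = I*sqrt(110)/6 (C = sqrt((1/90)*(-365) + 1) = sqrt(-73/18 + 1) = sqrt(-55/18) = I*sqrt(110)/6 ≈ 1.748*I)
(-15040 + C) + u(-170, -513) = (-15040 + I*sqrt(110)/6) - 381 = -15421 + I*sqrt(110)/6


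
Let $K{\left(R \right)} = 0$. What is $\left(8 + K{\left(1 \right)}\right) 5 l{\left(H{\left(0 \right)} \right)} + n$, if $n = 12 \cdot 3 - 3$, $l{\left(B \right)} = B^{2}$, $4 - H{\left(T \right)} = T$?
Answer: $673$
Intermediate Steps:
$H{\left(T \right)} = 4 - T$
$n = 33$ ($n = 36 - 3 = 33$)
$\left(8 + K{\left(1 \right)}\right) 5 l{\left(H{\left(0 \right)} \right)} + n = \left(8 + 0\right) 5 \left(4 - 0\right)^{2} + 33 = 8 \cdot 5 \left(4 + 0\right)^{2} + 33 = 40 \cdot 4^{2} + 33 = 40 \cdot 16 + 33 = 640 + 33 = 673$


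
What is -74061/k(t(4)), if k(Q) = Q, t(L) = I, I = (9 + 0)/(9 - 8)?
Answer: -8229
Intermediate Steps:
I = 9 (I = 9/1 = 9*1 = 9)
t(L) = 9
-74061/k(t(4)) = -74061/9 = -74061*⅑ = -8229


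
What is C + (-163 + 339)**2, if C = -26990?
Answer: 3986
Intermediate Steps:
C + (-163 + 339)**2 = -26990 + (-163 + 339)**2 = -26990 + 176**2 = -26990 + 30976 = 3986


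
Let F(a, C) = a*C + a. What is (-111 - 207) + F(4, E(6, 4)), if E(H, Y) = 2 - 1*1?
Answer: -310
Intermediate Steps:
E(H, Y) = 1 (E(H, Y) = 2 - 1 = 1)
F(a, C) = a + C*a (F(a, C) = C*a + a = a + C*a)
(-111 - 207) + F(4, E(6, 4)) = (-111 - 207) + 4*(1 + 1) = -318 + 4*2 = -318 + 8 = -310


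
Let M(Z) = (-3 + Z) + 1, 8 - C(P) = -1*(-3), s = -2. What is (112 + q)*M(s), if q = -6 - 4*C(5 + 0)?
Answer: -344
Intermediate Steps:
C(P) = 5 (C(P) = 8 - (-1)*(-3) = 8 - 1*3 = 8 - 3 = 5)
M(Z) = -2 + Z
q = -26 (q = -6 - 4*5 = -6 - 20 = -26)
(112 + q)*M(s) = (112 - 26)*(-2 - 2) = 86*(-4) = -344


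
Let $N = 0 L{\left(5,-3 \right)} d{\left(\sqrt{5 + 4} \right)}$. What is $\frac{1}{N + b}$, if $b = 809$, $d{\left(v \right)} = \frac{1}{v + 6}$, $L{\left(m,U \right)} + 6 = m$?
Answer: $\frac{1}{809} \approx 0.0012361$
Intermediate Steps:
$L{\left(m,U \right)} = -6 + m$
$d{\left(v \right)} = \frac{1}{6 + v}$
$N = 0$ ($N = \frac{0 \left(-6 + 5\right)}{6 + \sqrt{5 + 4}} = \frac{0 \left(-1\right)}{6 + \sqrt{9}} = \frac{0}{6 + 3} = \frac{0}{9} = 0 \cdot \frac{1}{9} = 0$)
$\frac{1}{N + b} = \frac{1}{0 + 809} = \frac{1}{809}$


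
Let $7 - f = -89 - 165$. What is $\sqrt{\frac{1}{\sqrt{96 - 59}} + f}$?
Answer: $\frac{\sqrt{357309 + 37 \sqrt{37}}}{37} \approx 16.161$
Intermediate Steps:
$f = 261$ ($f = 7 - \left(-89 - 165\right) = 7 - -254 = 7 + 254 = 261$)
$\sqrt{\frac{1}{\sqrt{96 - 59}} + f} = \sqrt{\frac{1}{\sqrt{96 - 59}} + 261} = \sqrt{\frac{1}{\sqrt{37}} + 261} = \sqrt{\frac{\sqrt{37}}{37} + 261} = \sqrt{261 + \frac{\sqrt{37}}{37}}$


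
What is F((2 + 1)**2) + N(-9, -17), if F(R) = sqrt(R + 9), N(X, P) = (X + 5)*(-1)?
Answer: 4 + 3*sqrt(2) ≈ 8.2426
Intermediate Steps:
N(X, P) = -5 - X (N(X, P) = (5 + X)*(-1) = -5 - X)
F(R) = sqrt(9 + R)
F((2 + 1)**2) + N(-9, -17) = sqrt(9 + (2 + 1)**2) + (-5 - 1*(-9)) = sqrt(9 + 3**2) + (-5 + 9) = sqrt(9 + 9) + 4 = sqrt(18) + 4 = 3*sqrt(2) + 4 = 4 + 3*sqrt(2)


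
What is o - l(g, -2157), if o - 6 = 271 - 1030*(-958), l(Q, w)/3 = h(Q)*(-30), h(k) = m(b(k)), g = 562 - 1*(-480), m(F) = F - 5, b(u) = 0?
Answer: 986567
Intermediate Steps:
m(F) = -5 + F
g = 1042 (g = 562 + 480 = 1042)
h(k) = -5 (h(k) = -5 + 0 = -5)
l(Q, w) = 450 (l(Q, w) = 3*(-5*(-30)) = 3*150 = 450)
o = 987017 (o = 6 + (271 - 1030*(-958)) = 6 + (271 + 986740) = 6 + 987011 = 987017)
o - l(g, -2157) = 987017 - 1*450 = 987017 - 450 = 986567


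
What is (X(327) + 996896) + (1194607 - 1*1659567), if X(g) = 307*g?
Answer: 632325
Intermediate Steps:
(X(327) + 996896) + (1194607 - 1*1659567) = (307*327 + 996896) + (1194607 - 1*1659567) = (100389 + 996896) + (1194607 - 1659567) = 1097285 - 464960 = 632325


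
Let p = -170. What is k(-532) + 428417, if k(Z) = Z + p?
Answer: 427715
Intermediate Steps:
k(Z) = -170 + Z (k(Z) = Z - 170 = -170 + Z)
k(-532) + 428417 = (-170 - 532) + 428417 = -702 + 428417 = 427715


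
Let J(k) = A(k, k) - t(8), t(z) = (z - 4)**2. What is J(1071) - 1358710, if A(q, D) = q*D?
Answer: -211685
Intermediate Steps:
A(q, D) = D*q
t(z) = (-4 + z)**2
J(k) = -16 + k**2 (J(k) = k*k - (-4 + 8)**2 = k**2 - 1*4**2 = k**2 - 1*16 = k**2 - 16 = -16 + k**2)
J(1071) - 1358710 = (-16 + 1071**2) - 1358710 = (-16 + 1147041) - 1358710 = 1147025 - 1358710 = -211685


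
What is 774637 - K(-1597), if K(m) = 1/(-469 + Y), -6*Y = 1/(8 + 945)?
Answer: 2077377358009/2681743 ≈ 7.7464e+5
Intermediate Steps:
Y = -1/5718 (Y = -1/(6*(8 + 945)) = -⅙/953 = -⅙*1/953 = -1/5718 ≈ -0.00017489)
K(m) = -5718/2681743 (K(m) = 1/(-469 - 1/5718) = 1/(-2681743/5718) = -5718/2681743)
774637 - K(-1597) = 774637 - 1*(-5718/2681743) = 774637 + 5718/2681743 = 2077377358009/2681743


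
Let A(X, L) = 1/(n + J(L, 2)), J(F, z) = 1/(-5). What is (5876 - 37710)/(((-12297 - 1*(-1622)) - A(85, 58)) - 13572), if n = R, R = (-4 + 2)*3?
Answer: 44857/34166 ≈ 1.3129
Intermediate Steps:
J(F, z) = -⅕
R = -6 (R = -2*3 = -6)
n = -6
A(X, L) = -5/31 (A(X, L) = 1/(-6 - ⅕) = 1/(-31/5) = -5/31)
(5876 - 37710)/(((-12297 - 1*(-1622)) - A(85, 58)) - 13572) = (5876 - 37710)/(((-12297 - 1*(-1622)) - 1*(-5/31)) - 13572) = -31834/(((-12297 + 1622) + 5/31) - 13572) = -31834/((-10675 + 5/31) - 13572) = -31834/(-330920/31 - 13572) = -31834/(-751652/31) = -31834*(-31/751652) = 44857/34166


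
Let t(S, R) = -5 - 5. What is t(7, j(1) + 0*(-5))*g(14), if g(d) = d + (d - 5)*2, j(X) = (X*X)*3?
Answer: -320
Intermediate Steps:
j(X) = 3*X**2 (j(X) = X**2*3 = 3*X**2)
t(S, R) = -10
g(d) = -10 + 3*d (g(d) = d + (-5 + d)*2 = d + (-10 + 2*d) = -10 + 3*d)
t(7, j(1) + 0*(-5))*g(14) = -10*(-10 + 3*14) = -10*(-10 + 42) = -10*32 = -320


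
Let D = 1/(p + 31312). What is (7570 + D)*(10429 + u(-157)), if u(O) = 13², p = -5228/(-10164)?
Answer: 6383258085288658/79565099 ≈ 8.0227e+7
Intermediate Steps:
p = 1307/2541 (p = -5228*(-1/10164) = 1307/2541 ≈ 0.51436)
u(O) = 169
D = 2541/79565099 (D = 1/(1307/2541 + 31312) = 1/(79565099/2541) = 2541/79565099 ≈ 3.1936e-5)
(7570 + D)*(10429 + u(-157)) = (7570 + 2541/79565099)*(10429 + 169) = (602307801971/79565099)*10598 = 6383258085288658/79565099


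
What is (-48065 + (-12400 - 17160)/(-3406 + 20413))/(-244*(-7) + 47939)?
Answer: -817471015/844346529 ≈ -0.96817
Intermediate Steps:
(-48065 + (-12400 - 17160)/(-3406 + 20413))/(-244*(-7) + 47939) = (-48065 - 29560/17007)/(1708 + 47939) = (-48065 - 29560*1/17007)/49647 = (-48065 - 29560/17007)*(1/49647) = -817471015/17007*1/49647 = -817471015/844346529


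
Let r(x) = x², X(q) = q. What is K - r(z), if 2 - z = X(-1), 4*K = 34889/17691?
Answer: -601987/70764 ≈ -8.5070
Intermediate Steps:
K = 34889/70764 (K = (34889/17691)/4 = (34889*(1/17691))/4 = (¼)*(34889/17691) = 34889/70764 ≈ 0.49303)
z = 3 (z = 2 - 1*(-1) = 2 + 1 = 3)
K - r(z) = 34889/70764 - 1*3² = 34889/70764 - 1*9 = 34889/70764 - 9 = -601987/70764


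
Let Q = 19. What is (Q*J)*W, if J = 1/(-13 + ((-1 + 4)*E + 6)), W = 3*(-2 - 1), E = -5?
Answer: 171/22 ≈ 7.7727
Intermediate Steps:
W = -9 (W = 3*(-3) = -9)
J = -1/22 (J = 1/(-13 + ((-1 + 4)*(-5) + 6)) = 1/(-13 + (3*(-5) + 6)) = 1/(-13 + (-15 + 6)) = 1/(-13 - 9) = 1/(-22) = -1/22 ≈ -0.045455)
(Q*J)*W = (19*(-1/22))*(-9) = -19/22*(-9) = 171/22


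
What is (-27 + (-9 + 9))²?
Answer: 729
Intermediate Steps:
(-27 + (-9 + 9))² = (-27 + 0)² = (-27)² = 729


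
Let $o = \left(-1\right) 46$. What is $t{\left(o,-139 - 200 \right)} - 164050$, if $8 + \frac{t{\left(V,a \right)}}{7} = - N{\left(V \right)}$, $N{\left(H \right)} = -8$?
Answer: $-164050$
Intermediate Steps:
$o = -46$
$t{\left(V,a \right)} = 0$ ($t{\left(V,a \right)} = -56 + 7 \left(\left(-1\right) \left(-8\right)\right) = -56 + 7 \cdot 8 = -56 + 56 = 0$)
$t{\left(o,-139 - 200 \right)} - 164050 = 0 - 164050 = -164050$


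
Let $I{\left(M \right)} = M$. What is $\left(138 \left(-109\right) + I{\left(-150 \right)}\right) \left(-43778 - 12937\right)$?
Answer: $861614280$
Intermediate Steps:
$\left(138 \left(-109\right) + I{\left(-150 \right)}\right) \left(-43778 - 12937\right) = \left(138 \left(-109\right) - 150\right) \left(-43778 - 12937\right) = \left(-15042 - 150\right) \left(-56715\right) = \left(-15192\right) \left(-56715\right) = 861614280$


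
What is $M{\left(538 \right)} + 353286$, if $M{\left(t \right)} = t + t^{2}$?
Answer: $643268$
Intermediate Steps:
$M{\left(538 \right)} + 353286 = 538 \left(1 + 538\right) + 353286 = 538 \cdot 539 + 353286 = 289982 + 353286 = 643268$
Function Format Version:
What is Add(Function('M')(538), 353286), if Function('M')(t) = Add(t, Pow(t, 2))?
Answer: 643268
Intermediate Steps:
Add(Function('M')(538), 353286) = Add(Mul(538, Add(1, 538)), 353286) = Add(Mul(538, 539), 353286) = Add(289982, 353286) = 643268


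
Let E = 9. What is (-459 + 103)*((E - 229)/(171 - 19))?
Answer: 9790/19 ≈ 515.26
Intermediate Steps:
(-459 + 103)*((E - 229)/(171 - 19)) = (-459 + 103)*((9 - 229)/(171 - 19)) = -(-78320)/152 = -356*(-55/38) = 9790/19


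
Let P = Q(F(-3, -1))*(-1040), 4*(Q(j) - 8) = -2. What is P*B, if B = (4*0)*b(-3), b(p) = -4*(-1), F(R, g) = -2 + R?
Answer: 0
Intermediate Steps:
Q(j) = 15/2 (Q(j) = 8 + (1/4)*(-2) = 8 - 1/2 = 15/2)
b(p) = 4
B = 0 (B = (4*0)*4 = 0*4 = 0)
P = -7800 (P = (15/2)*(-1040) = -7800)
P*B = -7800*0 = 0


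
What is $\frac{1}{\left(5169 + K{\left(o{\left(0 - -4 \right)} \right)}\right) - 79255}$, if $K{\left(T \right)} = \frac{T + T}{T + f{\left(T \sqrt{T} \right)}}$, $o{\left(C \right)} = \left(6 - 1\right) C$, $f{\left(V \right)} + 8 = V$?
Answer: $- \frac{2273516}{168435845281} - \frac{25 \sqrt{5}}{673743381124} \approx -1.3498 \cdot 10^{-5}$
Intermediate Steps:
$f{\left(V \right)} = -8 + V$
$o{\left(C \right)} = 5 C$
$K{\left(T \right)} = \frac{2 T}{-8 + T + T^{\frac{3}{2}}}$ ($K{\left(T \right)} = \frac{T + T}{T + \left(-8 + T \sqrt{T}\right)} = \frac{2 T}{T + \left(-8 + T^{\frac{3}{2}}\right)} = \frac{2 T}{-8 + T + T^{\frac{3}{2}}}$)
$\frac{1}{\left(5169 + K{\left(o{\left(0 - -4 \right)} \right)}\right) - 79255} = \frac{1}{\left(5169 + \frac{2 \cdot 5 \left(0 - -4\right)}{-8 + 5 \left(0 - -4\right) + \left(5 \left(0 - -4\right)\right)^{\frac{3}{2}}}\right) - 79255} = \frac{1}{\left(5169 + \frac{2 \cdot 5 \left(0 + 4\right)}{-8 + 5 \left(0 + 4\right) + \left(5 \left(0 + 4\right)\right)^{\frac{3}{2}}}\right) - 79255} = \frac{1}{\left(5169 + \frac{2 \cdot 5 \cdot 4}{-8 + 5 \cdot 4 + \left(5 \cdot 4\right)^{\frac{3}{2}}}\right) - 79255} = \frac{1}{\left(5169 + 2 \cdot 20 \frac{1}{-8 + 20 + 20^{\frac{3}{2}}}\right) - 79255} = \frac{1}{\left(5169 + 2 \cdot 20 \frac{1}{-8 + 20 + 40 \sqrt{5}}\right) - 79255} = \frac{1}{\left(5169 + 2 \cdot 20 \frac{1}{12 + 40 \sqrt{5}}\right) - 79255} = \frac{1}{\left(5169 + \frac{40}{12 + 40 \sqrt{5}}\right) - 79255} = \frac{1}{-74086 + \frac{40}{12 + 40 \sqrt{5}}}$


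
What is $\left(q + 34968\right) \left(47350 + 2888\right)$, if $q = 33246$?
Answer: $3426934932$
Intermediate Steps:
$\left(q + 34968\right) \left(47350 + 2888\right) = \left(33246 + 34968\right) \left(47350 + 2888\right) = 68214 \cdot 50238 = 3426934932$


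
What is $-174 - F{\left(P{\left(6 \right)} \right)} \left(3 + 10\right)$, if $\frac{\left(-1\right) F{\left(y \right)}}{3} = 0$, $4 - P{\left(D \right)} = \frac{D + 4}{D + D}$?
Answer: $-174$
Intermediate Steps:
$P{\left(D \right)} = 4 - \frac{4 + D}{2 D}$ ($P{\left(D \right)} = 4 - \frac{D + 4}{D + D} = 4 - \frac{4 + D}{2 D}$)
$F{\left(y \right)} = 0$ ($F{\left(y \right)} = \left(-3\right) 0 = 0$)
$-174 - F{\left(P{\left(6 \right)} \right)} \left(3 + 10\right) = -174 - 0 \left(3 + 10\right) = -174 - 0 \cdot 13 = -174 - 0 = -174 + 0 = -174$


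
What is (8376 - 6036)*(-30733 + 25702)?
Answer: -11772540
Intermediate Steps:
(8376 - 6036)*(-30733 + 25702) = 2340*(-5031) = -11772540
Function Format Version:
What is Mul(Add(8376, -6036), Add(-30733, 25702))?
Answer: -11772540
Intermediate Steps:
Mul(Add(8376, -6036), Add(-30733, 25702)) = Mul(2340, -5031) = -11772540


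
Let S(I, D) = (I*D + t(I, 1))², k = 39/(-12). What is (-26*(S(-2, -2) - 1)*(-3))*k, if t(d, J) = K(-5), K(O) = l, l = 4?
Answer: -31941/2 ≈ -15971.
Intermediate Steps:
K(O) = 4
t(d, J) = 4
k = -13/4 (k = 39*(-1/12) = -13/4 ≈ -3.2500)
S(I, D) = (4 + D*I)² (S(I, D) = (I*D + 4)² = (D*I + 4)² = (4 + D*I)²)
(-26*(S(-2, -2) - 1)*(-3))*k = -26*((4 - 2*(-2))² - 1)*(-3)*(-13/4) = -26*((4 + 4)² - 1)*(-3)*(-13/4) = -26*(8² - 1)*(-3)*(-13/4) = -26*(64 - 1)*(-3)*(-13/4) = -1638*(-3)*(-13/4) = -26*(-189)*(-13/4) = 4914*(-13/4) = -31941/2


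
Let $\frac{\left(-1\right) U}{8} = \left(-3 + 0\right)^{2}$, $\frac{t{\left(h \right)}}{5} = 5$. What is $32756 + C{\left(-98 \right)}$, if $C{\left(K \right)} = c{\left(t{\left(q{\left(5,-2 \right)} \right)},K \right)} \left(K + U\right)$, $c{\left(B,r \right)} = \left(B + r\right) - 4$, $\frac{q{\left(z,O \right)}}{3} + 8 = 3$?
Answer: $45846$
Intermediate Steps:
$q{\left(z,O \right)} = -15$ ($q{\left(z,O \right)} = -24 + 3 \cdot 3 = -24 + 9 = -15$)
$t{\left(h \right)} = 25$ ($t{\left(h \right)} = 5 \cdot 5 = 25$)
$c{\left(B,r \right)} = -4 + B + r$
$U = -72$ ($U = - 8 \left(-3 + 0\right)^{2} = - 8 \left(-3\right)^{2} = \left(-8\right) 9 = -72$)
$C{\left(K \right)} = \left(-72 + K\right) \left(21 + K\right)$ ($C{\left(K \right)} = \left(-4 + 25 + K\right) \left(K - 72\right) = \left(21 + K\right) \left(-72 + K\right) = \left(-72 + K\right) \left(21 + K\right)$)
$32756 + C{\left(-98 \right)} = 32756 + \left(-72 - 98\right) \left(21 - 98\right) = 32756 - -13090 = 32756 + 13090 = 45846$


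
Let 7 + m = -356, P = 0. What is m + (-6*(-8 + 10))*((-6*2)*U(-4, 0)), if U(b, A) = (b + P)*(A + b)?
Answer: 1941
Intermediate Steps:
m = -363 (m = -7 - 356 = -363)
U(b, A) = b*(A + b) (U(b, A) = (b + 0)*(A + b) = b*(A + b))
m + (-6*(-8 + 10))*((-6*2)*U(-4, 0)) = -363 + (-6*(-8 + 10))*((-6*2)*(-4*(0 - 4))) = -363 + (-6*2)*(-(-48)*(-4)) = -363 - (-144)*16 = -363 - 12*(-192) = -363 + 2304 = 1941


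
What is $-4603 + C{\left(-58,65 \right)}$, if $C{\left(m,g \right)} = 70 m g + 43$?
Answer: $-268460$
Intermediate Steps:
$C{\left(m,g \right)} = 43 + 70 g m$ ($C{\left(m,g \right)} = 70 g m + 43 = 43 + 70 g m$)
$-4603 + C{\left(-58,65 \right)} = -4603 + \left(43 + 70 \cdot 65 \left(-58\right)\right) = -4603 + \left(43 - 263900\right) = -4603 - 263857 = -268460$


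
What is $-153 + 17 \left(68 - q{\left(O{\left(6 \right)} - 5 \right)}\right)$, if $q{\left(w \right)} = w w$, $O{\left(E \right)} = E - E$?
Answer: $578$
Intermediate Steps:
$O{\left(E \right)} = 0$
$q{\left(w \right)} = w^{2}$
$-153 + 17 \left(68 - q{\left(O{\left(6 \right)} - 5 \right)}\right) = -153 + 17 \left(68 - \left(0 - 5\right)^{2}\right) = -153 + 17 \left(68 - \left(-5\right)^{2}\right) = -153 + 17 \left(68 - 25\right) = -153 + 17 \cdot 43 = -153 + 731 = 578$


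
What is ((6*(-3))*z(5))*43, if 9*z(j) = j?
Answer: -430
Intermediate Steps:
z(j) = j/9
((6*(-3))*z(5))*43 = ((6*(-3))*((1/9)*5))*43 = -18*5/9*43 = -10*43 = -430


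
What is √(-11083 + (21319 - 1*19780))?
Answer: 2*I*√2386 ≈ 97.693*I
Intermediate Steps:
√(-11083 + (21319 - 1*19780)) = √(-11083 + (21319 - 19780)) = √(-11083 + 1539) = √(-9544) = 2*I*√2386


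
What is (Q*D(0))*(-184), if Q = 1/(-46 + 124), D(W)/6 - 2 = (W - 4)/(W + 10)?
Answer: -1472/65 ≈ -22.646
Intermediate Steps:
D(W) = 12 + 6*(-4 + W)/(10 + W) (D(W) = 12 + 6*((W - 4)/(W + 10)) = 12 + 6*((-4 + W)/(10 + W)) = 12 + 6*(-4 + W)/(10 + W))
Q = 1/78 ≈ 0.012821
(Q*D(0))*(-184) = ((6*(16 + 3*0)/(10 + 0))/78)*(-184) = ((6*(16 + 0)/10)/78)*(-184) = ((6*(⅒)*16)/78)*(-184) = ((1/78)*(48/5))*(-184) = (8/65)*(-184) = -1472/65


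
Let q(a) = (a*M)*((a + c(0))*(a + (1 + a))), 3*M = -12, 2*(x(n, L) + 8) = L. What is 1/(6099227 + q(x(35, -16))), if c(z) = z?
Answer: 1/6130971 ≈ 1.6311e-7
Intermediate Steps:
x(n, L) = -8 + L/2
M = -4 (M = (1/3)*(-12) = -4)
q(a) = -4*a**2*(1 + 2*a) (q(a) = (a*(-4))*((a + 0)*(a + (1 + a))) = (-4*a)*(a*(1 + 2*a)) = -4*a**2*(1 + 2*a))
1/(6099227 + q(x(35, -16))) = 1/(6099227 + (-8 + (1/2)*(-16))**2*(-4 - 8*(-8 + (1/2)*(-16)))) = 1/(6099227 + (-8 - 8)**2*(-4 - 8*(-8 - 8))) = 1/(6099227 + (-16)**2*(-4 - 8*(-16))) = 1/(6099227 + 256*(-4 + 128)) = 1/(6099227 + 256*124) = 1/(6099227 + 31744) = 1/6130971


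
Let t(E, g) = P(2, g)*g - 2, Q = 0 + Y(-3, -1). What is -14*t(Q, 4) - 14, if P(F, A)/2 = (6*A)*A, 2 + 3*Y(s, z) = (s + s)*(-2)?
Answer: -10738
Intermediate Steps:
Y(s, z) = -2/3 - 4*s/3 (Y(s, z) = -2/3 + ((s + s)*(-2))/3 = -2/3 + ((2*s)*(-2))/3 = -2/3 + (-4*s)/3 = -2/3 - 4*s/3)
P(F, A) = 12*A**2 (P(F, A) = 2*((6*A)*A) = 2*(6*A**2) = 12*A**2)
Q = 10/3 (Q = 0 + (-2/3 - 4/3*(-3)) = 0 + (-2/3 + 4) = 0 + 10/3 = 10/3 ≈ 3.3333)
t(E, g) = -2 + 12*g**3 (t(E, g) = (12*g**2)*g - 2 = 12*g**3 - 2 = -2 + 12*g**3)
-14*t(Q, 4) - 14 = -14*(-2 + 12*4**3) - 14 = -14*(-2 + 12*64) - 14 = -14*(-2 + 768) - 14 = -14*766 - 14 = -10724 - 14 = -10738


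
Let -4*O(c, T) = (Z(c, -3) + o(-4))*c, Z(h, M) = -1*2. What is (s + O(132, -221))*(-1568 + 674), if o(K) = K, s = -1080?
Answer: 788508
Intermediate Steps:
Z(h, M) = -2
O(c, T) = 3*c/2 (O(c, T) = -(-2 - 4)*c/4 = -(-3)*c/2 = 3*c/2)
(s + O(132, -221))*(-1568 + 674) = (-1080 + (3/2)*132)*(-1568 + 674) = (-1080 + 198)*(-894) = -882*(-894) = 788508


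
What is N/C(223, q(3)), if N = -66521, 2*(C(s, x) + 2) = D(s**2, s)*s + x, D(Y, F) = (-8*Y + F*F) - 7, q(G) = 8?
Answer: 66521/38814263 ≈ 0.0017138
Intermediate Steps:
D(Y, F) = -7 + F**2 - 8*Y (D(Y, F) = (-8*Y + F**2) - 7 = (F**2 - 8*Y) - 7 = -7 + F**2 - 8*Y)
C(s, x) = -2 + x/2 + s*(-7 - 7*s**2)/2 (C(s, x) = -2 + ((-7 + s**2 - 8*s**2)*s + x)/2 = -2 + ((-7 - 7*s**2)*s + x)/2 = -2 + (s*(-7 - 7*s**2) + x)/2 = -2 + (x + s*(-7 - 7*s**2))/2 = -2 + (x/2 + s*(-7 - 7*s**2)/2) = -2 + x/2 + s*(-7 - 7*s**2)/2)
N/C(223, q(3)) = -66521/(-2 + (1/2)*8 - 7/2*223*(1 + 223**2)) = -66521/(-2 + 4 - 7/2*223*(1 + 49729)) = -66521/(-2 + 4 - 7/2*223*49730) = -66521/(-2 + 4 - 38814265) = -66521/(-38814263) = -66521*(-1/38814263) = 66521/38814263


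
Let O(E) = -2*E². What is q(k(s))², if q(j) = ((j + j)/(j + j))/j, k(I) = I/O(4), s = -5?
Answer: 1024/25 ≈ 40.960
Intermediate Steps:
k(I) = -I/32 (k(I) = I/((-2*4²)) = I/((-2*16)) = I/(-32) = I*(-1/32) = -I/32)
q(j) = 1/j (q(j) = ((2*j)/((2*j)))/j = ((2*j)*(1/(2*j)))/j = 1/j)
q(k(s))² = (1/(-1/32*(-5)))² = (1/(5/32))² = (32/5)² = 1024/25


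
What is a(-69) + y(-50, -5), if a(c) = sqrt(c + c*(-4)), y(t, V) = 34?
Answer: 34 + 3*sqrt(23) ≈ 48.388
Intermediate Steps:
a(c) = sqrt(3)*sqrt(-c) (a(c) = sqrt(c - 4*c) = sqrt(-3*c) = sqrt(3)*sqrt(-c))
a(-69) + y(-50, -5) = sqrt(3)*sqrt(-1*(-69)) + 34 = sqrt(3)*sqrt(69) + 34 = 3*sqrt(23) + 34 = 34 + 3*sqrt(23)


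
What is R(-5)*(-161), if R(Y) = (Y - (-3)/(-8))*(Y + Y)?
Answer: -34615/4 ≈ -8653.8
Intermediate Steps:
R(Y) = 2*Y*(-3/8 + Y) (R(Y) = (Y - (-3)*(-1)/8)*(2*Y) = (Y - 3*1/8)*(2*Y) = (Y - 3/8)*(2*Y) = (-3/8 + Y)*(2*Y) = 2*Y*(-3/8 + Y))
R(-5)*(-161) = ((1/4)*(-5)*(-3 + 8*(-5)))*(-161) = ((1/4)*(-5)*(-3 - 40))*(-161) = ((1/4)*(-5)*(-43))*(-161) = (215/4)*(-161) = -34615/4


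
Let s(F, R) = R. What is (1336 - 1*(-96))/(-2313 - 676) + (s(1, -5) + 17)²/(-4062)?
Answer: -1041200/2023553 ≈ -0.51454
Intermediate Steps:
(1336 - 1*(-96))/(-2313 - 676) + (s(1, -5) + 17)²/(-4062) = (1336 - 1*(-96))/(-2313 - 676) + (-5 + 17)²/(-4062) = (1336 + 96)/(-2989) + 12²*(-1/4062) = 1432*(-1/2989) + 144*(-1/4062) = -1432/2989 - 24/677 = -1041200/2023553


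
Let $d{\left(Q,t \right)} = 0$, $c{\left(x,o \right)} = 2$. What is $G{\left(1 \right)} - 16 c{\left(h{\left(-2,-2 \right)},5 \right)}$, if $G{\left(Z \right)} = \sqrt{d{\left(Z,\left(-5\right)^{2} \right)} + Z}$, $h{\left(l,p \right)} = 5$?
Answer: $-31$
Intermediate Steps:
$G{\left(Z \right)} = \sqrt{Z}$ ($G{\left(Z \right)} = \sqrt{0 + Z} = \sqrt{Z}$)
$G{\left(1 \right)} - 16 c{\left(h{\left(-2,-2 \right)},5 \right)} = \sqrt{1} - 32 = 1 - 32 = -31$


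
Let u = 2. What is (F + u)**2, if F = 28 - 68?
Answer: 1444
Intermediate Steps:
F = -40
(F + u)**2 = (-40 + 2)**2 = (-38)**2 = 1444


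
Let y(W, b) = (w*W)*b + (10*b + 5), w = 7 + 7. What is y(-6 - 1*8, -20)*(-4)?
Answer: -14900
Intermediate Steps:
w = 14
y(W, b) = 5 + 10*b + 14*W*b (y(W, b) = (14*W)*b + (10*b + 5) = 14*W*b + (5 + 10*b) = 5 + 10*b + 14*W*b)
y(-6 - 1*8, -20)*(-4) = (5 + 10*(-20) + 14*(-6 - 1*8)*(-20))*(-4) = (5 - 200 + 14*(-6 - 8)*(-20))*(-4) = (5 - 200 + 14*(-14)*(-20))*(-4) = (5 - 200 + 3920)*(-4) = 3725*(-4) = -14900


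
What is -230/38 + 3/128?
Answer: -14663/2432 ≈ -6.0292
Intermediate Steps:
-230/38 + 3/128 = -230*1/38 + 3*(1/128) = -115/19 + 3/128 = -14663/2432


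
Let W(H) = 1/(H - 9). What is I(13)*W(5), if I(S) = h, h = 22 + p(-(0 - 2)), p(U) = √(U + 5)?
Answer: -11/2 - √7/4 ≈ -6.1614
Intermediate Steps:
p(U) = √(5 + U)
W(H) = 1/(-9 + H)
h = 22 + √7 (h = 22 + √(5 - (0 - 2)) = 22 + √(5 - 1*(-2)) = 22 + √(5 + 2) = 22 + √7 ≈ 24.646)
I(S) = 22 + √7
I(13)*W(5) = (22 + √7)/(-9 + 5) = (22 + √7)/(-4) = (22 + √7)*(-¼) = -11/2 - √7/4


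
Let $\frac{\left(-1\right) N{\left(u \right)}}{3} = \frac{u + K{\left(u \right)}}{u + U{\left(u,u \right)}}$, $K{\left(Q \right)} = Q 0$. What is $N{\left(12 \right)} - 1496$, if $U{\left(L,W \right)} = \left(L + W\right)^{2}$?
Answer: $- \frac{73307}{49} \approx -1496.1$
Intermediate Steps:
$K{\left(Q \right)} = 0$
$N{\left(u \right)} = - \frac{3 u}{u + 4 u^{2}}$ ($N{\left(u \right)} = - 3 \frac{u + 0}{u + \left(u + u\right)^{2}} = - 3 \frac{u}{u + \left(2 u\right)^{2}} = - 3 \frac{u}{u + 4 u^{2}} = - \frac{3 u}{u + 4 u^{2}}$)
$N{\left(12 \right)} - 1496 = - \frac{3}{1 + 4 \cdot 12} - 1496 = - \frac{3}{1 + 48} - 1496 = - \frac{3}{49} - 1496 = - \frac{73307}{49}$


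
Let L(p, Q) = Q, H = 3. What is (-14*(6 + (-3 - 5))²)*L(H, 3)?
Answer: -168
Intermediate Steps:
(-14*(6 + (-3 - 5))²)*L(H, 3) = -14*(6 + (-3 - 5))²*3 = -14*(6 - 8)²*3 = -14*(-2)²*3 = -14*4*3 = -56*3 = -168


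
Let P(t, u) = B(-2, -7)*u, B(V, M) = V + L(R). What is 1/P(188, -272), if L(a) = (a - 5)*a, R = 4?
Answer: 1/1632 ≈ 0.00061275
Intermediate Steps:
L(a) = a*(-5 + a) (L(a) = (-5 + a)*a = a*(-5 + a))
B(V, M) = -4 + V (B(V, M) = V + 4*(-5 + 4) = V + 4*(-1) = V - 4 = -4 + V)
P(t, u) = -6*u (P(t, u) = (-4 - 2)*u = -6*u)
1/P(188, -272) = 1/(-6*(-272)) = 1/1632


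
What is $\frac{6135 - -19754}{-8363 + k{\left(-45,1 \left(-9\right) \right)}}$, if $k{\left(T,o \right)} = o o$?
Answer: $- \frac{25889}{8282} \approx -3.1259$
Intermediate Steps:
$k{\left(T,o \right)} = o^{2}$
$\frac{6135 - -19754}{-8363 + k{\left(-45,1 \left(-9\right) \right)}} = \frac{6135 - -19754}{-8363 + \left(1 \left(-9\right)\right)^{2}} = \frac{6135 + 19754}{-8363 + \left(-9\right)^{2}} = \frac{25889}{-8363 + 81} = \frac{25889}{-8282} = 25889 \left(- \frac{1}{8282}\right) = - \frac{25889}{8282}$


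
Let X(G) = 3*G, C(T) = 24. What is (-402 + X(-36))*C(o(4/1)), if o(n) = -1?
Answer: -12240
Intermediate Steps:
(-402 + X(-36))*C(o(4/1)) = (-402 + 3*(-36))*24 = (-402 - 108)*24 = -510*24 = -12240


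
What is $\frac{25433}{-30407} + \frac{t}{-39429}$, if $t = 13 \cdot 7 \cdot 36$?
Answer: $- \frac{9422317}{10247159} \approx -0.91951$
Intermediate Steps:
$t = 3276$ ($t = 91 \cdot 36 = 3276$)
$\frac{25433}{-30407} + \frac{t}{-39429} = \frac{25433}{-30407} + \frac{3276}{-39429} = 25433 \left(- \frac{1}{30407}\right) + 3276 \left(- \frac{1}{39429}\right) = - \frac{25433}{30407} - \frac{28}{337} = - \frac{9422317}{10247159}$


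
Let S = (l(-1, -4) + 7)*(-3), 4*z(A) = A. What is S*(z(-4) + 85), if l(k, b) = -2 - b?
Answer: -2268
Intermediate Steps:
z(A) = A/4
S = -27 (S = ((-2 - 1*(-4)) + 7)*(-3) = ((-2 + 4) + 7)*(-3) = (2 + 7)*(-3) = 9*(-3) = -27)
S*(z(-4) + 85) = -27*((1/4)*(-4) + 85) = -27*(-1 + 85) = -27*84 = -2268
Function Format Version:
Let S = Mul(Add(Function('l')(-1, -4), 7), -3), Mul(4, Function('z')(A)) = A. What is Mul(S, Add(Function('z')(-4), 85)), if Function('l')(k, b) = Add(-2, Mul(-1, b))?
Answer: -2268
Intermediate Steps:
Function('z')(A) = Mul(Rational(1, 4), A)
S = -27 (S = Mul(Add(Add(-2, Mul(-1, -4)), 7), -3) = Mul(Add(Add(-2, 4), 7), -3) = Mul(Add(2, 7), -3) = Mul(9, -3) = -27)
Mul(S, Add(Function('z')(-4), 85)) = Mul(-27, Add(Mul(Rational(1, 4), -4), 85)) = Mul(-27, Add(-1, 85)) = Mul(-27, 84) = -2268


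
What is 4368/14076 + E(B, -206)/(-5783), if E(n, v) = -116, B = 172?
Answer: 2241080/6783459 ≈ 0.33037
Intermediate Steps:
4368/14076 + E(B, -206)/(-5783) = 4368/14076 - 116/(-5783) = 4368*(1/14076) - 116*(-1/5783) = 364/1173 + 116/5783 = 2241080/6783459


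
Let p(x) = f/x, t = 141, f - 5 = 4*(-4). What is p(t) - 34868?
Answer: -4916399/141 ≈ -34868.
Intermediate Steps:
f = -11 (f = 5 + 4*(-4) = 5 - 16 = -11)
p(x) = -11/x
p(t) - 34868 = -11/141 - 34868 = -4916399/141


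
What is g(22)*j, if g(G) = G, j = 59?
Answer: 1298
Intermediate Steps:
g(22)*j = 22*59 = 1298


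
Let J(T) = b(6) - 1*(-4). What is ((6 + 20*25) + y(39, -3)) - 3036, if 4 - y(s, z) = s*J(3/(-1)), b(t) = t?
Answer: -2916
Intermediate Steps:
J(T) = 10 (J(T) = 6 - 1*(-4) = 6 + 4 = 10)
y(s, z) = 4 - 10*s (y(s, z) = 4 - s*10 = 4 - 10*s)
((6 + 20*25) + y(39, -3)) - 3036 = ((6 + 20*25) + (4 - 10*39)) - 3036 = ((6 + 500) + (4 - 390)) - 3036 = (506 - 386) - 3036 = 120 - 3036 = -2916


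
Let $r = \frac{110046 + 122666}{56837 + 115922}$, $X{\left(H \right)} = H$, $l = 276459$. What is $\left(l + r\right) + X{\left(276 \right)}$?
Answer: $\frac{47808694577}{172759} \approx 2.7674 \cdot 10^{5}$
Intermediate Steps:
$r = \frac{232712}{172759} \approx 1.347$
$\left(l + r\right) + X{\left(276 \right)} = \left(276459 + \frac{232712}{172759}\right) + 276 = \frac{47761013093}{172759} + 276 = \frac{47808694577}{172759}$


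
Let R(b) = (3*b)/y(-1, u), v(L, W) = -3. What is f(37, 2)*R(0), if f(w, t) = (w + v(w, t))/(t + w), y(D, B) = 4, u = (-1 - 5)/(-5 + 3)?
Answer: 0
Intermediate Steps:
u = 3 (u = -6/(-2) = -6*(-1/2) = 3)
f(w, t) = (-3 + w)/(t + w) (f(w, t) = (w - 3)/(t + w) = (-3 + w)/(t + w))
R(b) = 3*b/4 (R(b) = (3*b)/4 = (3*b)*(1/4) = 3*b/4)
f(37, 2)*R(0) = ((-3 + 37)/(2 + 37))*((3/4)*0) = (34/39)*0 = 0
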